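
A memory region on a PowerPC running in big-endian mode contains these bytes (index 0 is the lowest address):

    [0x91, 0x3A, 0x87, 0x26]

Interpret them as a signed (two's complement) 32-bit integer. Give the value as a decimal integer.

-1858435290

In big-endian order the high byte comes first in memory.
The bytes are already most-significant first: 0x913A8726.
Top bit is set, so as a signed 32-bit value this is 0x913A8726 − 2^32 = -1858435290.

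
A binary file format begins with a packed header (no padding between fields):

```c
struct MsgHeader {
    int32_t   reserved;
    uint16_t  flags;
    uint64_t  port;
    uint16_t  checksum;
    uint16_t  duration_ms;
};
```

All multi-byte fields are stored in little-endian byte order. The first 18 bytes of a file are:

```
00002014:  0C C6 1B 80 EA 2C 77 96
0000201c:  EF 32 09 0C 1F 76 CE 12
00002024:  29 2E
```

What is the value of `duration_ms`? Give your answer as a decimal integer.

`duration_ms` follows `reserved` (4 B), `flags` (2 B), `port` (8 B), `checksum` (2 B), so it starts at offset 4 + 2 + 8 + 2 = 16 and occupies 2 bytes.
Bytes at offsets 16..17: 29 2E.
Little-endian stores the least-significant byte at the lowest address.
Reassemble most-significant byte first: 2E 29 → 0x2E29.
0x2E29 = 11817.

11817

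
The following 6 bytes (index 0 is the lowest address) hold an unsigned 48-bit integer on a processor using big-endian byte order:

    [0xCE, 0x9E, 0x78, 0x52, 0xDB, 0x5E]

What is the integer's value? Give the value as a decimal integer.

In big-endian order the high byte comes first in memory.
The bytes are already most-significant first: 0xCE9E7852DB5E.
0xCE9E7852DB5E = 227180018850654.

227180018850654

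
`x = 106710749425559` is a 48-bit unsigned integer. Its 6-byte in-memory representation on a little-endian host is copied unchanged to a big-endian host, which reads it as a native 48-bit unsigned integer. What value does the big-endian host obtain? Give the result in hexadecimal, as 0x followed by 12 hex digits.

0x972F50880D61

106710749425559 in 48-bit hexadecimal is 0x610D88502F97.
Stored little-endian, the bytes at ascending addresses are 97 2F 50 88 0D 61.
Read back as big-endian, the last byte is least significant, giving 0x972F50880D61.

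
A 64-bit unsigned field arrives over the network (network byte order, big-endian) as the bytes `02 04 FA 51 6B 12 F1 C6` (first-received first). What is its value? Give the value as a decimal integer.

145516315578397126

Big-endian stores the most-significant byte at the lowest address.
The bytes are already most-significant first: 0x0204FA516B12F1C6.
0x0204FA516B12F1C6 = 145516315578397126.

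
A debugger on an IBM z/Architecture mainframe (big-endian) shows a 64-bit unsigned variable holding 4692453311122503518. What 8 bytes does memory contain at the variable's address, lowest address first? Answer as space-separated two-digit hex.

41 1E F1 6C BE 8F F7 5E

4692453311122503518 in hexadecimal, padded to 64 bits, is 0x411EF16CBE8FF75E.
Split into bytes (most-significant first): 41 1E F1 6C BE 8F F7 5E.
In big-endian order the high byte comes first in memory.
So the memory order matches the most-significant-first order: 41 1E F1 6C BE 8F F7 5E.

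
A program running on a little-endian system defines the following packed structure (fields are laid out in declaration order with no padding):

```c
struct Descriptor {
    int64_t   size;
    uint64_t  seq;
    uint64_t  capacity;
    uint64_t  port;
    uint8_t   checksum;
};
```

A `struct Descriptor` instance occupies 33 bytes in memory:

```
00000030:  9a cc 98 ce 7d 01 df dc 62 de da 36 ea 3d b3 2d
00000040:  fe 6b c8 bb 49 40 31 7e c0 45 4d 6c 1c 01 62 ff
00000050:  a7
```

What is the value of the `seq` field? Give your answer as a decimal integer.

`seq` follows `size` (8 bytes), so it starts at byte offset 8 and occupies 8 bytes.
Bytes at offsets 8..15: 62 DE DA 36 EA 3D B3 2D.
Little-endian stores the least-significant byte at the lowest address.
Reassemble most-significant byte first: 2D B3 3D EA 36 DA DE 62 → 0x2DB33DEA36DADE62.
0x2DB33DEA36DADE62 = 3293043828689919586.

3293043828689919586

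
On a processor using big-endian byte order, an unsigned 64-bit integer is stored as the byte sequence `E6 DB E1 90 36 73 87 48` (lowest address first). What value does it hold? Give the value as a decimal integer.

16635137658128140104

Big-endian: lowest address holds the most-significant byte.
The bytes are already most-significant first: 0xE6DBE19036738748.
0xE6DBE19036738748 = 16635137658128140104.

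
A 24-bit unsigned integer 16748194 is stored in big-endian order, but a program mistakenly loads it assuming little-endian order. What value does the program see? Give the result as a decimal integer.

10653439

16748194 in 24-bit hexadecimal is 0xFF8EA2.
Stored big-endian, the bytes at ascending addresses are FF 8E A2.
Read back as little-endian, the first byte is least significant, giving 0xA28EFF.
0xA28EFF = 10653439.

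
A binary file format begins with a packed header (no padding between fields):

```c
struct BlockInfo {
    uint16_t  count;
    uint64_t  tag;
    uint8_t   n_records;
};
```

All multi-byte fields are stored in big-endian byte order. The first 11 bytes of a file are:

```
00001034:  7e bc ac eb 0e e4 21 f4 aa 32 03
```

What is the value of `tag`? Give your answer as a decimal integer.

12460069167035623986

`tag` follows `count` (2 bytes), so it starts at byte offset 2 and occupies 8 bytes.
Bytes at offsets 2..9: AC EB 0E E4 21 F4 AA 32.
Big-endian: lowest address holds the most-significant byte.
The bytes are already most-significant first: 0xACEB0EE421F4AA32.
0xACEB0EE421F4AA32 = 12460069167035623986.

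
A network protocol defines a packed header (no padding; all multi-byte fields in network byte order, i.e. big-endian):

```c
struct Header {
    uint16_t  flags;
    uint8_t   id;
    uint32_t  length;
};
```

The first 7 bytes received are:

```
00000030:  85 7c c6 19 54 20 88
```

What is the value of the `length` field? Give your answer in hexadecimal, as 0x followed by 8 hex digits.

0x19542088

`length` follows `flags` (2 B), `id` (1 B), so it starts at offset 2 + 1 = 3 and occupies 4 bytes.
Bytes at offsets 3..6: 19 54 20 88.
Big-endian: lowest address holds the most-significant byte.
The bytes are already most-significant first: 0x19542088.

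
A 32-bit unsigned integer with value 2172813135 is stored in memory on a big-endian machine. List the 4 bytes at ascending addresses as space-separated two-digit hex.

81 82 7F 4F

2172813135 in hexadecimal, padded to 32 bits, is 0x81827F4F.
Split into bytes (most-significant first): 81 82 7F 4F.
Big-endian stores the most-significant byte at the lowest address.
So the memory order matches the most-significant-first order: 81 82 7F 4F.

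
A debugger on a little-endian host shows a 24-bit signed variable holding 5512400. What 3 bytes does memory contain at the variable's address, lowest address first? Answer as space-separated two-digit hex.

5512400 in hexadecimal, padded to 24 bits, is 0x541CD0.
Split into bytes (most-significant first): 54 1C D0.
Little-endian: lowest address holds the least-significant byte.
So at ascending addresses the bytes are D0 1C 54.

D0 1C 54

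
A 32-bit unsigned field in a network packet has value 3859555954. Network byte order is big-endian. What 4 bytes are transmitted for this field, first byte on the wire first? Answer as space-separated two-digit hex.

3859555954 in hexadecimal, padded to 32 bits, is 0xE60C2672.
Split into bytes (most-significant first): E6 0C 26 72.
In big-endian order the high byte comes first in memory.
So the memory order matches the most-significant-first order: E6 0C 26 72.

E6 0C 26 72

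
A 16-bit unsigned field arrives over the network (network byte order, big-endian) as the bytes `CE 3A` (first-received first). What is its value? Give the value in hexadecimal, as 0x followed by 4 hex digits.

0xCE3A

Big-endian: lowest address holds the most-significant byte.
The bytes are already most-significant first: 0xCE3A.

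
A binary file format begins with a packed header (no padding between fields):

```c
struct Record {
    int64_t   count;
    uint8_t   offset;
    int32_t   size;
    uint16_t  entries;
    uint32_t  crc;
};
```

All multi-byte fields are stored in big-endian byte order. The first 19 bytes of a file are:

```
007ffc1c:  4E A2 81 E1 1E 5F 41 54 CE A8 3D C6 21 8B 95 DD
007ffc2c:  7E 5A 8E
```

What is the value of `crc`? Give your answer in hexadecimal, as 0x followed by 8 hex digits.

`crc` follows `count` (8 B), `offset` (1 B), `size` (4 B), `entries` (2 B), so it starts at offset 8 + 1 + 4 + 2 = 15 and occupies 4 bytes.
Bytes at offsets 15..18: DD 7E 5A 8E.
In big-endian order the high byte comes first in memory.
The bytes are already most-significant first: 0xDD7E5A8E.

0xDD7E5A8E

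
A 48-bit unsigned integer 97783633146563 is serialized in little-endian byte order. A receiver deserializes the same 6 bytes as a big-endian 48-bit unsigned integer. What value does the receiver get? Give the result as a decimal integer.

97783633146563 in 48-bit hexadecimal is 0x58EF06B7F2C3.
Stored little-endian, the bytes at ascending addresses are C3 F2 B7 06 EF 58.
Read back as big-endian, the last byte is least significant, giving 0xC3F2B706EF58.
0xC3F2B706EF58 = 215447220186968.

215447220186968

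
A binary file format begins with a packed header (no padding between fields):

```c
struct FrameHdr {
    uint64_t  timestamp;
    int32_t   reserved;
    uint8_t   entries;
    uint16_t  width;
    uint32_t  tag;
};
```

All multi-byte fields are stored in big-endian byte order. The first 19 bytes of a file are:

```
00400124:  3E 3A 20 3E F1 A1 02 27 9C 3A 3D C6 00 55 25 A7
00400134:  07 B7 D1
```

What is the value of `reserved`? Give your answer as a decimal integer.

-1673904698

`reserved` follows `timestamp` (8 bytes), so it starts at byte offset 8 and occupies 4 bytes.
Bytes at offsets 8..11: 9C 3A 3D C6.
Big-endian: lowest address holds the most-significant byte.
The bytes are already most-significant first: 0x9C3A3DC6.
Top bit is set, so as a signed 32-bit value this is 0x9C3A3DC6 − 2^32 = -1673904698.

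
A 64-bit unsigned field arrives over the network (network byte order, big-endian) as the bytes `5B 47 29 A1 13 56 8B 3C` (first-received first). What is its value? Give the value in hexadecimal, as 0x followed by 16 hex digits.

Big-endian: lowest address holds the most-significant byte.
The bytes are already most-significant first: 0x5B4729A113568B3C.

0x5B4729A113568B3C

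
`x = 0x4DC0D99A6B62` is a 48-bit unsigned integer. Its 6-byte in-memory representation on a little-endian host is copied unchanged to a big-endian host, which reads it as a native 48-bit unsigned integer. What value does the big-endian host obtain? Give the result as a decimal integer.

108214298984525

Stored little-endian, the bytes at ascending addresses are 62 6B 9A D9 C0 4D.
Read back as big-endian, the last byte is least significant, giving 0x626B9AD9C04D.
0x626B9AD9C04D = 108214298984525.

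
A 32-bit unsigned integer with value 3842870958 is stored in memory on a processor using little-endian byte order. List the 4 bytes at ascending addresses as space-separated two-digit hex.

3842870958 in hexadecimal, padded to 32 bits, is 0xE50D8EAE.
Split into bytes (most-significant first): E5 0D 8E AE.
In little-endian order the low byte comes first in memory.
So at ascending addresses the bytes are AE 8E 0D E5.

AE 8E 0D E5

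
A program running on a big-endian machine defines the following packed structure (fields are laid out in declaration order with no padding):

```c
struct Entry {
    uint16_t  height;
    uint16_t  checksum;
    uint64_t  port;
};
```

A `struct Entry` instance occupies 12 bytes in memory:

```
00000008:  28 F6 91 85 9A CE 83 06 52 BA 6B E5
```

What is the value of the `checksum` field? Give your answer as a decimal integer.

`checksum` follows `height` (2 bytes), so it starts at byte offset 2 and occupies 2 bytes.
Bytes at offsets 2..3: 91 85.
Big-endian: lowest address holds the most-significant byte.
The bytes are already most-significant first: 0x9185.
0x9185 = 37253.

37253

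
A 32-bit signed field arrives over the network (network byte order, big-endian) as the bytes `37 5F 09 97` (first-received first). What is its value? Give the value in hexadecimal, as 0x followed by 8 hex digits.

In big-endian order the high byte comes first in memory.
The bytes are already most-significant first: 0x375F0997.

0x375F0997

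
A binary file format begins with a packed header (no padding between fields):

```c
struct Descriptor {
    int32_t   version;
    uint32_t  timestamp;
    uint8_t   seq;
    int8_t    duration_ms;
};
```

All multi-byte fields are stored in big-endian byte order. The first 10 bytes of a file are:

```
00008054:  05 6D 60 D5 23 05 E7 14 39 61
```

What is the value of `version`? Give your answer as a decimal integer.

`version` is the first field, at byte offset 0, occupying 4 bytes.
Bytes at offsets 0..3: 05 6D 60 D5.
Big-endian: lowest address holds the most-significant byte.
The bytes are already most-significant first: 0x056D60D5.
0x056D60D5 = 91054293.

91054293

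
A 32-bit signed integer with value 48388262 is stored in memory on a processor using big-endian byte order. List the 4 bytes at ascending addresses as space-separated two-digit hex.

02 E2 58 A6

48388262 in hexadecimal, padded to 32 bits, is 0x02E258A6.
Split into bytes (most-significant first): 02 E2 58 A6.
Big-endian stores the most-significant byte at the lowest address.
So the memory order matches the most-significant-first order: 02 E2 58 A6.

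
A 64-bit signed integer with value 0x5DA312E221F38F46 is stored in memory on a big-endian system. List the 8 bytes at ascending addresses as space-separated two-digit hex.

Split into bytes (most-significant first): 5D A3 12 E2 21 F3 8F 46.
In big-endian order the high byte comes first in memory.
So the memory order matches the most-significant-first order: 5D A3 12 E2 21 F3 8F 46.

5D A3 12 E2 21 F3 8F 46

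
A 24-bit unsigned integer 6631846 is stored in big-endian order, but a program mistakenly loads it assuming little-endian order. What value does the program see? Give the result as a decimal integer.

6631846 in 24-bit hexadecimal is 0x6531A6.
Stored big-endian, the bytes at ascending addresses are 65 31 A6.
Read back as little-endian, the first byte is least significant, giving 0xA63165.
0xA63165 = 10891621.

10891621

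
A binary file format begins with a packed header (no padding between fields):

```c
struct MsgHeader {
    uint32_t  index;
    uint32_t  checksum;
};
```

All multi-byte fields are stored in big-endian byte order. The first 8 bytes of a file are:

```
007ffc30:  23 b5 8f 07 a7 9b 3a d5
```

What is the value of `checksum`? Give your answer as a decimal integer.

`checksum` follows `index` (4 bytes), so it starts at byte offset 4 and occupies 4 bytes.
Bytes at offsets 4..7: A7 9B 3A D5.
In big-endian order the high byte comes first in memory.
The bytes are already most-significant first: 0xA79B3AD5.
0xA79B3AD5 = 2811968213.

2811968213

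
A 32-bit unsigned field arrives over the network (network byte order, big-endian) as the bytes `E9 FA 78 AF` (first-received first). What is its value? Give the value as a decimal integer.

Big-endian: lowest address holds the most-significant byte.
The bytes are already most-significant first: 0xE9FA78AF.
0xE9FA78AF = 3925506223.

3925506223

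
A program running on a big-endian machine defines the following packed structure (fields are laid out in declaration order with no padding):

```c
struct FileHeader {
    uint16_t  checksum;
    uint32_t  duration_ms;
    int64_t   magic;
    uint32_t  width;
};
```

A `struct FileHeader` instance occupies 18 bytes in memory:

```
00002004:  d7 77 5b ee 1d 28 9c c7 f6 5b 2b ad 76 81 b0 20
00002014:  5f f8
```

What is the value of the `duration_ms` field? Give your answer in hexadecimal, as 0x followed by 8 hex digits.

`duration_ms` follows `checksum` (2 bytes), so it starts at byte offset 2 and occupies 4 bytes.
Bytes at offsets 2..5: 5B EE 1D 28.
Big-endian stores the most-significant byte at the lowest address.
The bytes are already most-significant first: 0x5BEE1D28.

0x5BEE1D28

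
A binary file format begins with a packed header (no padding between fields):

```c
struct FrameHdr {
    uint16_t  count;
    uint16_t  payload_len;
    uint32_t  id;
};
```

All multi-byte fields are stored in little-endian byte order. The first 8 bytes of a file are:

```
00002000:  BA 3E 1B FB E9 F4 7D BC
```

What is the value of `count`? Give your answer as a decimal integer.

`count` is the first field, at byte offset 0, occupying 2 bytes.
Bytes at offsets 0..1: BA 3E.
Little-endian: lowest address holds the least-significant byte.
Reassemble most-significant byte first: 3E BA → 0x3EBA.
0x3EBA = 16058.

16058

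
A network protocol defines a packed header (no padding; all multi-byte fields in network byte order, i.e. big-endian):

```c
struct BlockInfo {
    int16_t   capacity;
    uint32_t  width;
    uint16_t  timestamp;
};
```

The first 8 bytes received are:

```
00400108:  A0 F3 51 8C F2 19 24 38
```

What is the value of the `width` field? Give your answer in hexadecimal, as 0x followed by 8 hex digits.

0x518CF219

`width` follows `capacity` (2 bytes), so it starts at byte offset 2 and occupies 4 bytes.
Bytes at offsets 2..5: 51 8C F2 19.
Big-endian: lowest address holds the most-significant byte.
The bytes are already most-significant first: 0x518CF219.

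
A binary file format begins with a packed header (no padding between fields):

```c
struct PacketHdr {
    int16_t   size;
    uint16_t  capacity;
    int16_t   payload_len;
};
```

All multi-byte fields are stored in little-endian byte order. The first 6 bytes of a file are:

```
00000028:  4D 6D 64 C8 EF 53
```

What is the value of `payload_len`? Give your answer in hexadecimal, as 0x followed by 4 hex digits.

0x53EF

`payload_len` follows `size` (2 B), `capacity` (2 B), so it starts at offset 2 + 2 = 4 and occupies 2 bytes.
Bytes at offsets 4..5: EF 53.
Little-endian: lowest address holds the least-significant byte.
Reassemble most-significant byte first: 53 EF → 0x53EF.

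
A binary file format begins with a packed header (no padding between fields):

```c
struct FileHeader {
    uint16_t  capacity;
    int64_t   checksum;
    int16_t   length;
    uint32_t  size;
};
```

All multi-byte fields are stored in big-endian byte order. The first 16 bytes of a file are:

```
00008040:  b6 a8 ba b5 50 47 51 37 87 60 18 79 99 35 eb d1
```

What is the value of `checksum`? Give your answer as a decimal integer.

`checksum` follows `capacity` (2 bytes), so it starts at byte offset 2 and occupies 8 bytes.
Bytes at offsets 2..9: BA B5 50 47 51 37 87 60.
Big-endian: lowest address holds the most-significant byte.
The bytes are already most-significant first: 0xBAB5504751378760.
Top bit is set, so as a signed 64-bit value this is 0xBAB5504751378760 − 2^64 = -4992996344634833056.

-4992996344634833056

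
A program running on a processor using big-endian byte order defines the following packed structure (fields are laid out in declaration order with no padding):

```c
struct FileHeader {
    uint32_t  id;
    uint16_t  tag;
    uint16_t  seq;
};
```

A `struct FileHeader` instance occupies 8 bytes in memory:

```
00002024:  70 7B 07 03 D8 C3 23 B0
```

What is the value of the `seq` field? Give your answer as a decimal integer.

`seq` follows `id` (4 B), `tag` (2 B), so it starts at offset 4 + 2 = 6 and occupies 2 bytes.
Bytes at offsets 6..7: 23 B0.
In big-endian order the high byte comes first in memory.
The bytes are already most-significant first: 0x23B0.
0x23B0 = 9136.

9136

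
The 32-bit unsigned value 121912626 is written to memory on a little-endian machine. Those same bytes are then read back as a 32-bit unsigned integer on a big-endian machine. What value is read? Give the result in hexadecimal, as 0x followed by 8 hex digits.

0x323D4407

121912626 in 32-bit hexadecimal is 0x07443D32.
Stored little-endian, the bytes at ascending addresses are 32 3D 44 07.
Read back as big-endian, the last byte is least significant, giving 0x323D4407.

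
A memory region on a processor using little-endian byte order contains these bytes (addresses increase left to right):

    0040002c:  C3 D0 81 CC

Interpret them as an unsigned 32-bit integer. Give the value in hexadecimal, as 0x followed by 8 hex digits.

0xCC81D0C3

In little-endian order the low byte comes first in memory.
Reassemble most-significant byte first: CC 81 D0 C3 → 0xCC81D0C3.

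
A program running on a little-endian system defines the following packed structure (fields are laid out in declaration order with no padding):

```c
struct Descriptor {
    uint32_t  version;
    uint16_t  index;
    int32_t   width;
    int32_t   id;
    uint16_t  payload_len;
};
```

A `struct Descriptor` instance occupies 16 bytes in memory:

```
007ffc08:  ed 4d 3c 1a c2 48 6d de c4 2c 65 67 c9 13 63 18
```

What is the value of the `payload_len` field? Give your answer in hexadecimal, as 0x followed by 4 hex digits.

0x1863

`payload_len` follows `version` (4 B), `index` (2 B), `width` (4 B), `id` (4 B), so it starts at offset 4 + 2 + 4 + 4 = 14 and occupies 2 bytes.
Bytes at offsets 14..15: 63 18.
Little-endian stores the least-significant byte at the lowest address.
Reassemble most-significant byte first: 18 63 → 0x1863.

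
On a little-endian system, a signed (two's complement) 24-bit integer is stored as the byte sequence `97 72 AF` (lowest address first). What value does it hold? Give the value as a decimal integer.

-5279081

Little-endian: lowest address holds the least-significant byte.
Reassemble most-significant byte first: AF 72 97 → 0xAF7297.
Top bit is set, so as a signed 24-bit value this is 0xAF7297 − 2^24 = -5279081.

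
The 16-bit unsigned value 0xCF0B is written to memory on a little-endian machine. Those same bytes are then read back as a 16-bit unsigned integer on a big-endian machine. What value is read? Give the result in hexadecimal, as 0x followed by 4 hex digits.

0x0BCF

Stored little-endian, the bytes at ascending addresses are 0B CF.
Read back as big-endian, the last byte is least significant, giving 0x0BCF.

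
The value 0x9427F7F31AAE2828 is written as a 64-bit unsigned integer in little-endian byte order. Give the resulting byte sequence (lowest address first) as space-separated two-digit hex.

28 28 AE 1A F3 F7 27 94

Split into bytes (most-significant first): 94 27 F7 F3 1A AE 28 28.
Little-endian: lowest address holds the least-significant byte.
So at ascending addresses the bytes are 28 28 AE 1A F3 F7 27 94.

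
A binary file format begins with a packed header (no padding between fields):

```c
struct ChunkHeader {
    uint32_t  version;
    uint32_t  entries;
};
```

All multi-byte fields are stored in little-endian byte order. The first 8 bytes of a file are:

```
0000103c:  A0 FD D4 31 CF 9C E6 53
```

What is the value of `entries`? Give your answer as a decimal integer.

`entries` follows `version` (4 bytes), so it starts at byte offset 4 and occupies 4 bytes.
Bytes at offsets 4..7: CF 9C E6 53.
Little-endian: lowest address holds the least-significant byte.
Reassemble most-significant byte first: 53 E6 9C CF → 0x53E69CCF.
0x53E69CCF = 1407622351.

1407622351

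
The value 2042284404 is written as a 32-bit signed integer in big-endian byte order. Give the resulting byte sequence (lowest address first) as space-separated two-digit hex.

79 BA C9 74

2042284404 in hexadecimal, padded to 32 bits, is 0x79BAC974.
Split into bytes (most-significant first): 79 BA C9 74.
Big-endian: lowest address holds the most-significant byte.
So the memory order matches the most-significant-first order: 79 BA C9 74.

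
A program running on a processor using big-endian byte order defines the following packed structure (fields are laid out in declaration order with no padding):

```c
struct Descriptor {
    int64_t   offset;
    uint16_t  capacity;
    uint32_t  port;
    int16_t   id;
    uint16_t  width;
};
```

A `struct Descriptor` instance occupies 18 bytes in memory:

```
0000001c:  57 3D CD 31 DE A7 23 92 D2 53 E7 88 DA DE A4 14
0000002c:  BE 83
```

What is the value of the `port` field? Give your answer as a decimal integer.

3884505822

`port` follows `offset` (8 B), `capacity` (2 B), so it starts at offset 8 + 2 = 10 and occupies 4 bytes.
Bytes at offsets 10..13: E7 88 DA DE.
Big-endian: lowest address holds the most-significant byte.
The bytes are already most-significant first: 0xE788DADE.
0xE788DADE = 3884505822.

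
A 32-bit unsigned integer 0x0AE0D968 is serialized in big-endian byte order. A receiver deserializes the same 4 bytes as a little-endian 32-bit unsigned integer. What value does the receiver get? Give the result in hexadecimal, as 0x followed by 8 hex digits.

0x68D9E00A

Stored big-endian, the bytes at ascending addresses are 0A E0 D9 68.
Read back as little-endian, the first byte is least significant, giving 0x68D9E00A.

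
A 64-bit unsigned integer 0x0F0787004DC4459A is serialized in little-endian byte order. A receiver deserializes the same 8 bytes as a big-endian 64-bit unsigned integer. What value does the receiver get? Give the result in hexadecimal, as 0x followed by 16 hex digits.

0x9A45C44D0087070F

Stored little-endian, the bytes at ascending addresses are 9A 45 C4 4D 00 87 07 0F.
Read back as big-endian, the last byte is least significant, giving 0x9A45C44D0087070F.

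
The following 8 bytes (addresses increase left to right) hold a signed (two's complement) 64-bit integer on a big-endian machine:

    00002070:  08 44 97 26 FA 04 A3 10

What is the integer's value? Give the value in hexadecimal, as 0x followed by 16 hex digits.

In big-endian order the high byte comes first in memory.
The bytes are already most-significant first: 0x08449726FA04A310.

0x08449726FA04A310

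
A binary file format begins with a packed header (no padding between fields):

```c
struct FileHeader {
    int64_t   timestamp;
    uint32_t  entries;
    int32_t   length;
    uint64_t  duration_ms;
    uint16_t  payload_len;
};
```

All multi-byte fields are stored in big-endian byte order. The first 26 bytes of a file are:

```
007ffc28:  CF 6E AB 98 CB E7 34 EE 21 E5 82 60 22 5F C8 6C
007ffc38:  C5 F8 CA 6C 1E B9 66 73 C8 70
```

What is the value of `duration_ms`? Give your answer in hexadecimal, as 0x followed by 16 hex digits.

0xC5F8CA6C1EB96673

`duration_ms` follows `timestamp` (8 B), `entries` (4 B), `length` (4 B), so it starts at offset 8 + 4 + 4 = 16 and occupies 8 bytes.
Bytes at offsets 16..23: C5 F8 CA 6C 1E B9 66 73.
Big-endian: lowest address holds the most-significant byte.
The bytes are already most-significant first: 0xC5F8CA6C1EB96673.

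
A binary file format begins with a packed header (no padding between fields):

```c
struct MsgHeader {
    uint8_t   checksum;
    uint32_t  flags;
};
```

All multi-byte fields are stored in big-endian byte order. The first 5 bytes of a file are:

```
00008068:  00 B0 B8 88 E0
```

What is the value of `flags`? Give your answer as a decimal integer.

2964883680

`flags` follows `checksum` (1 byte), so it starts at byte offset 1 and occupies 4 bytes.
Bytes at offsets 1..4: B0 B8 88 E0.
Big-endian: lowest address holds the most-significant byte.
The bytes are already most-significant first: 0xB0B888E0.
0xB0B888E0 = 2964883680.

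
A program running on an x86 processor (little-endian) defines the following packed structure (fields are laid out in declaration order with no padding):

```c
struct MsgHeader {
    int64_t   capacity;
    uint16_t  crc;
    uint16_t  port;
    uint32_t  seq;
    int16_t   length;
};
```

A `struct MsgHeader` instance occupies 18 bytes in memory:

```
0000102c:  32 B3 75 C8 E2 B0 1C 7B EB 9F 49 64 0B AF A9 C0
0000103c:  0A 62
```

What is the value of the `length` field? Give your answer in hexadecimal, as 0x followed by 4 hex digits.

`length` follows `capacity` (8 B), `crc` (2 B), `port` (2 B), `seq` (4 B), so it starts at offset 8 + 2 + 2 + 4 = 16 and occupies 2 bytes.
Bytes at offsets 16..17: 0A 62.
Little-endian: lowest address holds the least-significant byte.
Reassemble most-significant byte first: 62 0A → 0x620A.

0x620A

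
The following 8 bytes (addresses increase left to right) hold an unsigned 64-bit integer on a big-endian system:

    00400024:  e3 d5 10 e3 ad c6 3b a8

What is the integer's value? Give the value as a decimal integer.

In big-endian order the high byte comes first in memory.
The bytes are already most-significant first: 0xE3D510E3ADC63BA8.
0xE3D510E3ADC63BA8 = 16417046586708081576.

16417046586708081576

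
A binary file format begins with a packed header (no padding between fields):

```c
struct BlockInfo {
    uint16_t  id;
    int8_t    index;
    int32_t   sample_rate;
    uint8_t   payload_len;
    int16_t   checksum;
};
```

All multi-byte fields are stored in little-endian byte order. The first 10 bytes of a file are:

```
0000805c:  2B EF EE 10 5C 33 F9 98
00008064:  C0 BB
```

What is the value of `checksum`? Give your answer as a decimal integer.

-17472

`checksum` follows `id` (2 B), `index` (1 B), `sample_rate` (4 B), `payload_len` (1 B), so it starts at offset 2 + 1 + 4 + 1 = 8 and occupies 2 bytes.
Bytes at offsets 8..9: C0 BB.
In little-endian order the low byte comes first in memory.
Reassemble most-significant byte first: BB C0 → 0xBBC0.
Top bit is set, so as a signed 16-bit value this is 0xBBC0 − 2^16 = -17472.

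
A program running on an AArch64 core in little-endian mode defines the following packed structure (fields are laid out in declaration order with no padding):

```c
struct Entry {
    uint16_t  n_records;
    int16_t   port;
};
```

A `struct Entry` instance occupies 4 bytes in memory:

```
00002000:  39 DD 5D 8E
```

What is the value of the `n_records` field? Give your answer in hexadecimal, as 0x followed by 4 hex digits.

`n_records` is the first field, at byte offset 0, occupying 2 bytes.
Bytes at offsets 0..1: 39 DD.
Little-endian: lowest address holds the least-significant byte.
Reassemble most-significant byte first: DD 39 → 0xDD39.

0xDD39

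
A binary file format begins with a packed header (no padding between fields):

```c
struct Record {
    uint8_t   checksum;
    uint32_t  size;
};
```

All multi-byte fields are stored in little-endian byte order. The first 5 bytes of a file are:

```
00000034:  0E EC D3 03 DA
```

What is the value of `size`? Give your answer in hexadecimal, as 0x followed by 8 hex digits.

`size` follows `checksum` (1 byte), so it starts at byte offset 1 and occupies 4 bytes.
Bytes at offsets 1..4: EC D3 03 DA.
Little-endian stores the least-significant byte at the lowest address.
Reassemble most-significant byte first: DA 03 D3 EC → 0xDA03D3EC.

0xDA03D3EC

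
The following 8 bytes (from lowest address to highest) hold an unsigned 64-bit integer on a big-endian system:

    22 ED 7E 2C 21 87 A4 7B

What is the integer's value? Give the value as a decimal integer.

2516806494776173691

Big-endian: lowest address holds the most-significant byte.
The bytes are already most-significant first: 0x22ED7E2C2187A47B.
0x22ED7E2C2187A47B = 2516806494776173691.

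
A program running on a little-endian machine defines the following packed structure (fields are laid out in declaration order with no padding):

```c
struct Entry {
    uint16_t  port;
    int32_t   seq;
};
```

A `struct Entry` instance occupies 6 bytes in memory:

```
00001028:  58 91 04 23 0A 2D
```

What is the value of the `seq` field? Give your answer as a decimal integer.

755639044

`seq` follows `port` (2 bytes), so it starts at byte offset 2 and occupies 4 bytes.
Bytes at offsets 2..5: 04 23 0A 2D.
Little-endian stores the least-significant byte at the lowest address.
Reassemble most-significant byte first: 2D 0A 23 04 → 0x2D0A2304.
0x2D0A2304 = 755639044.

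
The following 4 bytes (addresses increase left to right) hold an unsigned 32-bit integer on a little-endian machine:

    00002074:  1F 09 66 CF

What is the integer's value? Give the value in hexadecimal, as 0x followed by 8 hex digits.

Little-endian: lowest address holds the least-significant byte.
Reassemble most-significant byte first: CF 66 09 1F → 0xCF66091F.

0xCF66091F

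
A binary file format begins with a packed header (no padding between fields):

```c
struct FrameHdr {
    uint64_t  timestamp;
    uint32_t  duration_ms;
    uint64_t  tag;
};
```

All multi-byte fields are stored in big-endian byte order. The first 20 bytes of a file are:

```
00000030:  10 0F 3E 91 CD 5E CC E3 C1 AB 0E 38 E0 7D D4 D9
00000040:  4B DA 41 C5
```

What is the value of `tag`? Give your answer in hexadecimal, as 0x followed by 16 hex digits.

0xE07DD4D94BDA41C5

`tag` follows `timestamp` (8 B), `duration_ms` (4 B), so it starts at offset 8 + 4 = 12 and occupies 8 bytes.
Bytes at offsets 12..19: E0 7D D4 D9 4B DA 41 C5.
Big-endian: lowest address holds the most-significant byte.
The bytes are already most-significant first: 0xE07DD4D94BDA41C5.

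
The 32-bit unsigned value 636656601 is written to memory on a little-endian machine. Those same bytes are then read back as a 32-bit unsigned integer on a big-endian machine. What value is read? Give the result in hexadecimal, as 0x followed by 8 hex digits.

0xD99BF225

636656601 in 32-bit hexadecimal is 0x25F29BD9.
Stored little-endian, the bytes at ascending addresses are D9 9B F2 25.
Read back as big-endian, the last byte is least significant, giving 0xD99BF225.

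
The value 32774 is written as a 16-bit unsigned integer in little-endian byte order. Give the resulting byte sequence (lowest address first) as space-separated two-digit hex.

06 80

32774 in hexadecimal, padded to 16 bits, is 0x8006.
Split into bytes (most-significant first): 80 06.
Little-endian: lowest address holds the least-significant byte.
So at ascending addresses the bytes are 06 80.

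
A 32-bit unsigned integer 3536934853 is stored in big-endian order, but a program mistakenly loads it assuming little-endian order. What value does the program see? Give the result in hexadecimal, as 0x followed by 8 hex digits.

3536934853 in 32-bit hexadecimal is 0xD2D157C5.
Stored big-endian, the bytes at ascending addresses are D2 D1 57 C5.
Read back as little-endian, the first byte is least significant, giving 0xC557D1D2.

0xC557D1D2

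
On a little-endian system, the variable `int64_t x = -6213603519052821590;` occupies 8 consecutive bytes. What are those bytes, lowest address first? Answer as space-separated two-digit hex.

Two's complement of -6213603519052821590 in 64 bits: 6213603519052821590 = 0x563B277AC042B456; invert → 0xA9C4D8853FBD4BA9; add 1 → 0xA9C4D8853FBD4BAA.
Split into bytes (most-significant first): A9 C4 D8 85 3F BD 4B AA.
Little-endian: lowest address holds the least-significant byte.
So at ascending addresses the bytes are AA 4B BD 3F 85 D8 C4 A9.

AA 4B BD 3F 85 D8 C4 A9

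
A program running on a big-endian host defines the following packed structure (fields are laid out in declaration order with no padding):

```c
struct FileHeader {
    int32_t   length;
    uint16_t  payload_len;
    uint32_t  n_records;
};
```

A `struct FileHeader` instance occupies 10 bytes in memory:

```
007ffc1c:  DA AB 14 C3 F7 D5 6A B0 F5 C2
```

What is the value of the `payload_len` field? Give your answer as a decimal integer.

`payload_len` follows `length` (4 bytes), so it starts at byte offset 4 and occupies 2 bytes.
Bytes at offsets 4..5: F7 D5.
In big-endian order the high byte comes first in memory.
The bytes are already most-significant first: 0xF7D5.
0xF7D5 = 63445.

63445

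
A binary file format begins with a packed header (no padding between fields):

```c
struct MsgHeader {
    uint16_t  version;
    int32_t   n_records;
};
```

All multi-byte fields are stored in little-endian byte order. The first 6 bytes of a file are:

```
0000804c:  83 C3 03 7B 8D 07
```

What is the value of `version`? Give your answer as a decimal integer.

`version` is the first field, at byte offset 0, occupying 2 bytes.
Bytes at offsets 0..1: 83 C3.
In little-endian order the low byte comes first in memory.
Reassemble most-significant byte first: C3 83 → 0xC383.
0xC383 = 50051.

50051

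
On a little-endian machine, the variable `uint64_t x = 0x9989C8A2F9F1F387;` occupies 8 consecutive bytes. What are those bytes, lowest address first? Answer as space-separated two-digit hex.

Split into bytes (most-significant first): 99 89 C8 A2 F9 F1 F3 87.
Little-endian: lowest address holds the least-significant byte.
So at ascending addresses the bytes are 87 F3 F1 F9 A2 C8 89 99.

87 F3 F1 F9 A2 C8 89 99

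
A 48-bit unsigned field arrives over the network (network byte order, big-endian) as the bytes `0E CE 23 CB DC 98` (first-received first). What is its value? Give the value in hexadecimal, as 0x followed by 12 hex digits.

In big-endian order the high byte comes first in memory.
The bytes are already most-significant first: 0x0ECE23CBDC98.

0x0ECE23CBDC98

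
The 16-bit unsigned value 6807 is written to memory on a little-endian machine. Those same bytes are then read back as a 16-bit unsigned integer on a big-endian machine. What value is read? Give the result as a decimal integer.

6807 in 16-bit hexadecimal is 0x1A97.
Stored little-endian, the bytes at ascending addresses are 97 1A.
Read back as big-endian, the last byte is least significant, giving 0x971A.
0x971A = 38682.

38682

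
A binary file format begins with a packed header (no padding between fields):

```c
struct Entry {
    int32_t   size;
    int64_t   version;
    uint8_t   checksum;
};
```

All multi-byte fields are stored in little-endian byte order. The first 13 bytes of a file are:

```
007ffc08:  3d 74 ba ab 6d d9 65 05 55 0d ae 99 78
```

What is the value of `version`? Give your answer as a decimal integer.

-7372940881144981139

`version` follows `size` (4 bytes), so it starts at byte offset 4 and occupies 8 bytes.
Bytes at offsets 4..11: 6D D9 65 05 55 0D AE 99.
In little-endian order the low byte comes first in memory.
Reassemble most-significant byte first: 99 AE 0D 55 05 65 D9 6D → 0x99AE0D550565D96D.
Top bit is set, so as a signed 64-bit value this is 0x99AE0D550565D96D − 2^64 = -7372940881144981139.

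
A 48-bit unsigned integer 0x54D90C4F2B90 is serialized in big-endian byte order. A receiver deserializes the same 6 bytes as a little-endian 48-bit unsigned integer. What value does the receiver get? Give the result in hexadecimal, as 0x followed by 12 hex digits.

Stored big-endian, the bytes at ascending addresses are 54 D9 0C 4F 2B 90.
Read back as little-endian, the first byte is least significant, giving 0x902B4F0CD954.

0x902B4F0CD954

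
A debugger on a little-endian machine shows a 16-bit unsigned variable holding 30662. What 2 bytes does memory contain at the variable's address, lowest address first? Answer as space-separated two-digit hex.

C6 77

30662 in hexadecimal, padded to 16 bits, is 0x77C6.
Split into bytes (most-significant first): 77 C6.
Little-endian stores the least-significant byte at the lowest address.
So at ascending addresses the bytes are C6 77.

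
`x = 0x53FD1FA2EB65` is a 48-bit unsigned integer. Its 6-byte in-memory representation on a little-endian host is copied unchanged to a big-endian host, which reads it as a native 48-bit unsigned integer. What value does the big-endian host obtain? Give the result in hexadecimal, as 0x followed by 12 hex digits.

0x65EBA21FFD53

Stored little-endian, the bytes at ascending addresses are 65 EB A2 1F FD 53.
Read back as big-endian, the last byte is least significant, giving 0x65EBA21FFD53.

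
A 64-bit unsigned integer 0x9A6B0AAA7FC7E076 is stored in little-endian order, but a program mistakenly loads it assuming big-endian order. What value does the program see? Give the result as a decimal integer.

8566065842386267034

Stored little-endian, the bytes at ascending addresses are 76 E0 C7 7F AA 0A 6B 9A.
Read back as big-endian, the last byte is least significant, giving 0x76E0C77FAA0A6B9A.
0x76E0C77FAA0A6B9A = 8566065842386267034.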